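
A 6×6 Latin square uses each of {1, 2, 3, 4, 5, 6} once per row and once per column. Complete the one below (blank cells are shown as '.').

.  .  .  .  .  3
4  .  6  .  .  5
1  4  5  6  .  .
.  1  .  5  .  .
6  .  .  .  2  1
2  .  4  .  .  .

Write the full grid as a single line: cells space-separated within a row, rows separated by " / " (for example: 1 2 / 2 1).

5 6 1 2 4 3 / 4 2 6 3 1 5 / 1 4 5 6 3 2 / 3 1 2 5 6 4 / 6 5 3 4 2 1 / 2 3 4 1 5 6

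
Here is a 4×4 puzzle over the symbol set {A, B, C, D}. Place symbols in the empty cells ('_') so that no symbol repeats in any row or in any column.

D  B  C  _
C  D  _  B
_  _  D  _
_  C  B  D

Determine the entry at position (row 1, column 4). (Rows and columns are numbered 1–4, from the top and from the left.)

A

(r1,c4) = A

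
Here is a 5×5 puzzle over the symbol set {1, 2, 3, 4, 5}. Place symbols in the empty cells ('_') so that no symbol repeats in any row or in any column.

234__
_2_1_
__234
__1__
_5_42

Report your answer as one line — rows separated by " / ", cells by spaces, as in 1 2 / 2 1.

2 3 4 5 1 / 4 2 5 1 3 / 5 1 2 3 4 / 3 4 1 2 5 / 1 5 3 4 2

(r1,c4) = 5
(r1,c5) = 1
(r3,c2) = 1
(r4,c2) = 4
(r4,c4) = 2
(r5,c3) = 3
(r2,c3) = 5
(r2,c5) = 3
(r3,c1) = 5
(r4,c1) = 3
(r4,c5) = 5
(r5,c1) = 1
(r2,c1) = 4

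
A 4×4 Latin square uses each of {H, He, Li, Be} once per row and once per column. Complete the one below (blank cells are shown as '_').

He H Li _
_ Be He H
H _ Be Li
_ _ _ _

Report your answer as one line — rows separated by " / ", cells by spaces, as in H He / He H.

He H Li Be / Li Be He H / H He Be Li / Be Li H He

Cell (r1,c4): row 1 has {H,He,Li}; column 4 has {H,Li} → Be.
Cell (r2,c1): row 2 has {H,He,Be}; column 1 has {H,He} → Li.
Cell (r3,c2): row 3 has {H,Li,Be}; column 2 has {H,Be} → He.
Cell (r4,c1): row 4 is empty so far; column 1 has {H,He,Li} → Be.
Cell (r4,c2): row 4 has {Be}; column 2 has {H,He,Be} → Li.
Cell (r4,c3): row 4 has {Li,Be}; column 3 has {He,Li,Be} → H.
Cell (r4,c4): row 4 has {H,Li,Be}; column 4 has {H,Li,Be} → He.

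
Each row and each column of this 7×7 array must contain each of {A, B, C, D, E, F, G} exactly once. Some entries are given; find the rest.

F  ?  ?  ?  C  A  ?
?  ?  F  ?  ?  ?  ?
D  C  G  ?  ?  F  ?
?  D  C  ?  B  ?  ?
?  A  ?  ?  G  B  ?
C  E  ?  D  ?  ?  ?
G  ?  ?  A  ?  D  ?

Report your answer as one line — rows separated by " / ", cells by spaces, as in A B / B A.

F B E G C A D / B G F E D C A / D C G B A F E / A D C F B E G / E A D C G B F / C E A D F G B / G F B A E D C

At row 5, column 1: row 5 has {A,B,G}; column 1 has {C,D,F,G}; that leaves E.
At row 5, column 3: row 5 has {A,B,E,G}; column 3 has {C,F,G}; that leaves D.
At row 6, column 6: row 6 has {C,D,E}; column 6 has {A,B,D,F}; that leaves G.
At row 4, column 1: row 4 has {B,C,D}; column 1 has {C,D,E,F,G}; that leaves A.
At row 4, column 6: row 4 has {A,B,C,D}; column 6 has {A,B,D,F,G}; that leaves E.
At row 2, column 1: row 2 has {F}; column 1 has {A,C,D,E,F,G}; that leaves B.
At row 2, column 2: row 2 has {B,F}; column 2 has {A,C,D,E}; that leaves G.
At row 2, column 6: row 2 has {B,F,G}; column 6 has {A,B,D,E,F,G}; that leaves C.
At row 1, column 2: row 1 has {A,C,F}; column 2 has {A,C,D,E,G}; that leaves B.
At row 1, column 3: row 1 has {A,B,C,F}; column 3 has {C,D,F,G}; that leaves E.
At row 1, column 4: row 1 has {A,B,C,E,F}; column 4 has {A,D}; that leaves G.
At row 1, column 7: row 1 has {A,B,C,E,F,G}; column 7 is empty so far; that leaves D.
At row 2, column 4: row 2 has {B,C,F,G}; column 4 has {A,D,G}; that leaves E.
At row 2, column 7: row 2 has {B,C,E,F,G}; column 7 has {D}; that leaves A.
At row 3, column 4: row 3 has {C,D,F,G}; column 4 has {A,D,E,G}; that leaves B.
At row 3, column 7: row 3 has {B,C,D,F,G}; column 7 has {A,D}; that leaves E.
At row 4, column 4: row 4 has {A,B,C,D,E}; column 4 has {A,B,D,E,G}; that leaves F.
At row 4, column 7: row 4 has {A,B,C,D,E,F}; column 7 has {A,D,E}; that leaves G.
At row 5, column 4: row 5 has {A,B,D,E,G}; column 4 has {A,B,D,E,F,G}; that leaves C.
At row 5, column 7: row 5 has {A,B,C,D,E,G}; column 7 has {A,D,E,G}; that leaves F.
At row 6, column 7: row 6 has {C,D,E,G}; column 7 has {A,D,E,F,G}; that leaves B.
At row 7, column 2: row 7 has {A,D,G}; column 2 has {A,B,C,D,E,G}; that leaves F.
At row 7, column 3: row 7 has {A,D,F,G}; column 3 has {C,D,E,F,G}; that leaves B.
At row 7, column 5: row 7 has {A,B,D,F,G}; column 5 has {B,C,G}; that leaves E.
At row 7, column 7: row 7 has {A,B,D,E,F,G}; column 7 has {A,B,D,E,F,G}; that leaves C.
At row 2, column 5: row 2 has {A,B,C,E,F,G}; column 5 has {B,C,E,G}; that leaves D.
At row 3, column 5: row 3 has {B,C,D,E,F,G}; column 5 has {B,C,D,E,G}; that leaves A.
At row 6, column 3: row 6 has {B,C,D,E,G}; column 3 has {B,C,D,E,F,G}; that leaves A.
At row 6, column 5: row 6 has {A,B,C,D,E,G}; column 5 has {A,B,C,D,E,G}; that leaves F.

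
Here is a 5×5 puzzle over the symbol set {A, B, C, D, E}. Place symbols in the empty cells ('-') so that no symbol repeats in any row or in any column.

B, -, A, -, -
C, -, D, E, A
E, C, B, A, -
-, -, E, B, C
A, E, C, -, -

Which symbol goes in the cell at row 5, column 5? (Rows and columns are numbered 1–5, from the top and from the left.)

B

At row 1, column 2: row 1 has {A,B}; column 2 has {C,E}; that leaves D.
At row 1, column 4: row 1 has {A,B,D}; column 4 has {A,B,E}; that leaves C.
At row 1, column 5: row 1 has {A,B,C,D}; column 5 has {A,C}; that leaves E.
At row 2, column 2: row 2 has {A,C,D,E}; column 2 has {C,D,E}; that leaves B.
At row 3, column 5: row 3 has {A,B,C,E}; column 5 has {A,C,E}; that leaves D.
At row 4, column 1: row 4 has {B,C,E}; column 1 has {A,B,C,E}; that leaves D.
At row 4, column 2: row 4 has {B,C,D,E}; column 2 has {B,C,D,E}; that leaves A.
At row 5, column 4: row 5 has {A,C,E}; column 4 has {A,B,C,E}; that leaves D.
At row 5, column 5: row 5 has {A,C,D,E}; column 5 has {A,C,D,E}; that leaves B.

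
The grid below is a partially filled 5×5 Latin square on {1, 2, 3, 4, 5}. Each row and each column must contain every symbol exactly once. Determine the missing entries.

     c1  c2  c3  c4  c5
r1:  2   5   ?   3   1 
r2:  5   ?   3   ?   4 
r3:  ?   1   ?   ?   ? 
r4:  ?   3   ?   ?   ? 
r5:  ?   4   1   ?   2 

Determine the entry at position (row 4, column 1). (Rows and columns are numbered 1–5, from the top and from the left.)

1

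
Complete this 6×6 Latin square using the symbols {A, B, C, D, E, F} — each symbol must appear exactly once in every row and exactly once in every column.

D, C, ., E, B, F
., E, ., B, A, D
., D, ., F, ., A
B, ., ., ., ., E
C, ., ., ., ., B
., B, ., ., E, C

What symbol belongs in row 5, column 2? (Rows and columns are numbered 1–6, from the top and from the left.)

row 1 has {B,C,D,E,F}; column 3 is empty so far — only A is left for (r1,c3).
row 2 has {A,B,D,E}; column 1 has {B,C,D} — only F is left for (r2,c1).
row 2 has {A,B,D,E,F}; column 3 has {A} — only C is left for (r2,c3).
row 3 has {A,D,F}; column 1 has {B,C,D,F} — only E is left for (r3,c1).
row 3 has {A,D,E,F}; column 3 has {A,C} — only B is left for (r3,c3).
row 3 has {A,B,D,E,F}; column 5 has {A,B,E} — only C is left for (r3,c5).
row 6 has {B,C,E}; column 1 has {B,C,D,E,F} — only A is left for (r6,c1).
row 6 has {A,B,C,E}; column 4 has {B,E,F} — only D is left for (r6,c4).
row 5 has {B,C}; column 4 has {B,D,E,F} — only A is left for (r5,c4).
row 6 has {A,B,C,D,E}; column 3 has {A,B,C} — only F is left for (r6,c3).
row 4 has {B,E}; column 3 has {A,B,C,F} — only D is left for (r4,c3).
row 4 has {B,D,E}; column 4 has {A,B,D,E,F} — only C is left for (r4,c4).
row 4 has {B,C,D,E}; column 5 has {A,B,C,E} — only F is left for (r4,c5).
row 5 has {A,B,C}; column 2 has {B,C,D,E} — only F is left for (r5,c2).

F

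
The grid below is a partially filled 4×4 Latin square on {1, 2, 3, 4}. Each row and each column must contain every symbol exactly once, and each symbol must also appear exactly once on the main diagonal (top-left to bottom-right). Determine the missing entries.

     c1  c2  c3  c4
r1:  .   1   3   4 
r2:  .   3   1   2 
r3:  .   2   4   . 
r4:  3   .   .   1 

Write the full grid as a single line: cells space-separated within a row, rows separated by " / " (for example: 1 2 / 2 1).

At row 1, column 1: row 1 has {1,3,4}; column 1 has {3}; the diagonal has {1,3,4}; that leaves 2.
At row 2, column 1: row 2 has {1,2,3}; column 1 has {2,3}; that leaves 4.
At row 3, column 1: row 3 has {2,4}; column 1 has {2,3,4}; that leaves 1.
At row 3, column 4: row 3 has {1,2,4}; column 4 has {1,2,4}; that leaves 3.
At row 4, column 2: row 4 has {1,3}; column 2 has {1,2,3}; that leaves 4.
At row 4, column 3: row 4 has {1,3,4}; column 3 has {1,3,4}; that leaves 2.

2 1 3 4 / 4 3 1 2 / 1 2 4 3 / 3 4 2 1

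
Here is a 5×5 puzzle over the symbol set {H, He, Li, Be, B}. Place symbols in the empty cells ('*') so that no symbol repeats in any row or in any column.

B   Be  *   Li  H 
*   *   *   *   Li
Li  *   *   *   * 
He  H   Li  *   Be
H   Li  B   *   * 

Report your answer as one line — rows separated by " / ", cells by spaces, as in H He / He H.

B Be He Li H / Be B H He Li / Li He Be H B / He H Li B Be / H Li B Be He

Cell (r1,c3): row 1 has {H,Li,Be,B}; column 3 has {Li,B} → He.
Cell (r2,c1): row 2 has {Li}; column 1 has {H,He,Li,B} → Be.
Cell (r2,c3): row 2 has {Li,Be}; column 3 has {He,Li,B} → H.
Cell (r3,c3): row 3 has {Li}; column 3 has {H,He,Li,B} → Be.
Cell (r4,c4): row 4 has {H,He,Li,Be}; column 4 has {Li} → B.
Cell (r5,c5): row 5 has {H,Li,B}; column 5 has {H,Li,Be} → He.
Cell (r2,c4): row 2 has {H,Li,Be}; column 4 has {Li,B} → He.
Cell (r3,c4): row 3 has {Li,Be}; column 4 has {He,Li,B} → H.
Cell (r3,c5): row 3 has {H,Li,Be}; column 5 has {H,He,Li,Be} → B.
Cell (r5,c4): row 5 has {H,He,Li,B}; column 4 has {H,He,Li,B} → Be.
Cell (r2,c2): row 2 has {H,He,Li,Be}; column 2 has {H,Li,Be} → B.
Cell (r3,c2): row 3 has {H,Li,Be,B}; column 2 has {H,Li,Be,B} → He.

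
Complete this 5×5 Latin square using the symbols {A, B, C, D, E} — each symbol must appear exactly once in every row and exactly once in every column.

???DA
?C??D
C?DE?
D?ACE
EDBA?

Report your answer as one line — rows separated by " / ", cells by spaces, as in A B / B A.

B E C D A / A C E B D / C A D E B / D B A C E / E D B A C

(r1,c1) = B
(r1,c2) = E
(r1,c3) = C
(r2,c1) = A
(r2,c3) = E
(r2,c4) = B
(r3,c5) = B
(r4,c2) = B
(r5,c5) = C
(r3,c2) = A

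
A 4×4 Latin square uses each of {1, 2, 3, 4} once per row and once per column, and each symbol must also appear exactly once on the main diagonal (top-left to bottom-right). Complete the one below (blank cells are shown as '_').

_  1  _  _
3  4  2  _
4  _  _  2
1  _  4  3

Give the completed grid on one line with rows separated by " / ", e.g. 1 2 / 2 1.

2 1 3 4 / 3 4 2 1 / 4 3 1 2 / 1 2 4 3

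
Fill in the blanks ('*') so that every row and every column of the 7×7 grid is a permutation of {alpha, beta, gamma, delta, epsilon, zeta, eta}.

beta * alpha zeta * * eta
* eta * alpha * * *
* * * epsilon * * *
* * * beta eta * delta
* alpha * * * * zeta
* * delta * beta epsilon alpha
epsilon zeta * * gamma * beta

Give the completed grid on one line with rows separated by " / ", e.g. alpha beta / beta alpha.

(r3,c7) = gamma
(r6,c2) = gamma
(r6,c4) = eta
(r7,c3) = eta
(r7,c4) = delta
(r7,c6) = alpha
(r2,c7) = epsilon
(r4,c2) = epsilon
(r5,c4) = gamma
(r6,c1) = zeta
(r1,c2) = delta
(r1,c5) = epsilon
(r1,c6) = gamma
(r3,c2) = beta
(r3,c3) = zeta
(r4,c3) = gamma
(r4,c6) = zeta
(r5,c5) = delta
(r2,c3) = beta
(r2,c5) = zeta
(r2,c6) = delta
(r3,c5) = alpha
(r3,c6) = eta
(r4,c1) = alpha
(r5,c1) = eta
(r5,c3) = epsilon
(r5,c6) = beta
(r2,c1) = gamma
(r3,c1) = delta

beta delta alpha zeta epsilon gamma eta / gamma eta beta alpha zeta delta epsilon / delta beta zeta epsilon alpha eta gamma / alpha epsilon gamma beta eta zeta delta / eta alpha epsilon gamma delta beta zeta / zeta gamma delta eta beta epsilon alpha / epsilon zeta eta delta gamma alpha beta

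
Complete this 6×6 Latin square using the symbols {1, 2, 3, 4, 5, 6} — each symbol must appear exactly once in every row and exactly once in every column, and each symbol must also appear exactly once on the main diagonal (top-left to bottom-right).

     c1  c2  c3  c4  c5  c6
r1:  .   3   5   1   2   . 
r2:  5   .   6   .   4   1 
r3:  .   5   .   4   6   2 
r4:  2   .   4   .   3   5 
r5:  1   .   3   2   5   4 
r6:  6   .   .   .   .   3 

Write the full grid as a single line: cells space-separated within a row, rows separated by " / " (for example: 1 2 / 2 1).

4 3 5 1 2 6 / 5 2 6 3 4 1 / 3 5 1 4 6 2 / 2 1 4 6 3 5 / 1 6 3 2 5 4 / 6 4 2 5 1 3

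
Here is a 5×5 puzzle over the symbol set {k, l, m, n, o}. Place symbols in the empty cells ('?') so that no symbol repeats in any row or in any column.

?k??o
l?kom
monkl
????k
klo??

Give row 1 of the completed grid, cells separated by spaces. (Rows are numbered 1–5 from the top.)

n k m l o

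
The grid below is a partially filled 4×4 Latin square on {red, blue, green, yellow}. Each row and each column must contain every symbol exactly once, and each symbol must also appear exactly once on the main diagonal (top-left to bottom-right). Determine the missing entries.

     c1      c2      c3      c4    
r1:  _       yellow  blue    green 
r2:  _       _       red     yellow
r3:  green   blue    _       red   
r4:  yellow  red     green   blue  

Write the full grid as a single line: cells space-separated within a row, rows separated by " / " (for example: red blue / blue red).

red yellow blue green / blue green red yellow / green blue yellow red / yellow red green blue

(r1,c1) = red
(r2,c1) = blue
(r2,c2) = green
(r3,c3) = yellow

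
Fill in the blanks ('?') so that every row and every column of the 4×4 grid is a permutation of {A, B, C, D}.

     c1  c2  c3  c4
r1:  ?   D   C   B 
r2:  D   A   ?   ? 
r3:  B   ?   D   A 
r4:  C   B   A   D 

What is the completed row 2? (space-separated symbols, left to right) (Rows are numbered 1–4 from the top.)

D A B C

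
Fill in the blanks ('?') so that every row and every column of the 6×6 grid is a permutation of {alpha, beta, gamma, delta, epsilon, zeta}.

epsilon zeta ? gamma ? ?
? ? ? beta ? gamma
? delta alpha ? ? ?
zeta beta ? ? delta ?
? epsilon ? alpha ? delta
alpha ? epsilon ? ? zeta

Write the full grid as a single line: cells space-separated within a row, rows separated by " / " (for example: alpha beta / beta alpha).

epsilon zeta delta gamma alpha beta / delta alpha zeta beta epsilon gamma / beta delta alpha zeta gamma epsilon / zeta beta gamma epsilon delta alpha / gamma epsilon beta alpha zeta delta / alpha gamma epsilon delta beta zeta

Cell (r2,c1): row 2 has {beta,gamma}; column 1 has {alpha,epsilon,zeta} → delta.
Cell (r2,c2): row 2 has {beta,gamma,delta}; column 2 has {beta,delta,epsilon,zeta} → alpha.
Cell (r2,c3): row 2 has {alpha,beta,gamma,delta}; column 3 has {alpha,epsilon} → zeta.
Cell (r2,c5): row 2 has {alpha,beta,gamma,delta,zeta}; column 5 has {delta} → epsilon.
Cell (r4,c3): row 4 has {beta,delta,zeta}; column 3 has {alpha,epsilon,zeta} → gamma.
Cell (r4,c4): row 4 has {beta,gamma,delta,zeta}; column 4 has {alpha,beta,gamma} → epsilon.
Cell (r4,c6): row 4 has {beta,gamma,delta,epsilon,zeta}; column 6 has {gamma,delta,zeta} → alpha.
Cell (r5,c3): row 5 has {alpha,delta,epsilon}; column 3 has {alpha,gamma,epsilon,zeta} → beta.
Cell (r6,c2): row 6 has {alpha,epsilon,zeta}; column 2 has {alpha,beta,delta,epsilon,zeta} → gamma.
Cell (r6,c4): row 6 has {alpha,gamma,epsilon,zeta}; column 4 has {alpha,beta,gamma,epsilon} → delta.
Cell (r6,c5): row 6 has {alpha,gamma,delta,epsilon,zeta}; column 5 has {delta,epsilon} → beta.
Cell (r1,c3): row 1 has {gamma,epsilon,zeta}; column 3 has {alpha,beta,gamma,epsilon,zeta} → delta.
Cell (r1,c5): row 1 has {gamma,delta,epsilon,zeta}; column 5 has {beta,delta,epsilon} → alpha.
Cell (r1,c6): row 1 has {alpha,gamma,delta,epsilon,zeta}; column 6 has {alpha,gamma,delta,zeta} → beta.
Cell (r3,c4): row 3 has {alpha,delta}; column 4 has {alpha,beta,gamma,delta,epsilon} → zeta.
Cell (r3,c5): row 3 has {alpha,delta,zeta}; column 5 has {alpha,beta,delta,epsilon} → gamma.
Cell (r3,c6): row 3 has {alpha,gamma,delta,zeta}; column 6 has {alpha,beta,gamma,delta,zeta} → epsilon.
Cell (r5,c1): row 5 has {alpha,beta,delta,epsilon}; column 1 has {alpha,delta,epsilon,zeta} → gamma.
Cell (r5,c5): row 5 has {alpha,beta,gamma,delta,epsilon}; column 5 has {alpha,beta,gamma,delta,epsilon} → zeta.
Cell (r3,c1): row 3 has {alpha,gamma,delta,epsilon,zeta}; column 1 has {alpha,gamma,delta,epsilon,zeta} → beta.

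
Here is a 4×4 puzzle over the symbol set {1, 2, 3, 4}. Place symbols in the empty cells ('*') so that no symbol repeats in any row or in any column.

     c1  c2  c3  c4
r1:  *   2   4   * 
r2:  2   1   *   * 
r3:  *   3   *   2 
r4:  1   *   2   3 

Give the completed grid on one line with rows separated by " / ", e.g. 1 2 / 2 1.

3 2 4 1 / 2 1 3 4 / 4 3 1 2 / 1 4 2 3

(r1,c1) = 3
(r1,c4) = 1
(r2,c3) = 3
(r2,c4) = 4
(r3,c1) = 4
(r3,c3) = 1
(r4,c2) = 4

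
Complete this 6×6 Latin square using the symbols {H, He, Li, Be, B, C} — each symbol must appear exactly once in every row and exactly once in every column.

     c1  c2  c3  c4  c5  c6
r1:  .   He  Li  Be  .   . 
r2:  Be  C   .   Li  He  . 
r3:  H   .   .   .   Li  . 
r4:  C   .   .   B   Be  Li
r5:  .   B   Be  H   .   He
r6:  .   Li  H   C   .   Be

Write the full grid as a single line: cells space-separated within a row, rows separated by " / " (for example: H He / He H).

B He Li Be H C / Be C B Li He H / H Be C He Li B / C H He B Be Li / Li B Be H C He / He Li H C B Be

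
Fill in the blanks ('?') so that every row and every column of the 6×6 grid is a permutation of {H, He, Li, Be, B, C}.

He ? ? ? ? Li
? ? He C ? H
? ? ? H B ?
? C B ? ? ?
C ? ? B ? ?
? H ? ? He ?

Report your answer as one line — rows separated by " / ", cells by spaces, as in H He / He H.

He B H Be C Li / B Li He C Be H / Li He Be H B C / H C B He Li Be / C Be Li B H He / Be H C Li He B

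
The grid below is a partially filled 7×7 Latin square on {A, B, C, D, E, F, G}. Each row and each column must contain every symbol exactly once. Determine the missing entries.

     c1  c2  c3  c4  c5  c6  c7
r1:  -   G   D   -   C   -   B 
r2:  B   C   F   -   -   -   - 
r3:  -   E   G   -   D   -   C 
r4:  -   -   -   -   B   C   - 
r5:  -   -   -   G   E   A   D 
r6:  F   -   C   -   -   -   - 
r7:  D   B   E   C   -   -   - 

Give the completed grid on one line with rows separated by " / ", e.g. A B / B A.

E G D A C F B / B C F D A E G / A E G F D B C / G D A E B C F / C F B G E A D / F A C B G D E / D B E C F G A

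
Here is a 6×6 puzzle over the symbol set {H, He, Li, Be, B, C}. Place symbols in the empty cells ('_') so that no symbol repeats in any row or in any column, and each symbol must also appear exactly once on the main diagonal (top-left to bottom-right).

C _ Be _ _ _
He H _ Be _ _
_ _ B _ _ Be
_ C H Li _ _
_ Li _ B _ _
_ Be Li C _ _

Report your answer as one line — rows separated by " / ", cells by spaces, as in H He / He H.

C B Be He Li H / He H C Be B Li / Li He B H C Be / Be C H Li He B / H Li He B Be C / B Be Li C H He

Cell (r2,c3): row 2 has {H,He,Be}; column 3 has {H,Li,Be,B} → C.
Cell (r3,c2): row 3 has {Be,B}; column 2 has {H,Li,Be,C} → He.
Cell (r3,c4): row 3 has {He,Be,B}; column 4 has {Li,Be,B,C} → H.
Cell (r5,c3): row 5 has {Li,B}; column 3 has {H,Li,Be,B,C} → He.
Cell (r5,c5): row 5 has {He,Li,B}; column 5 is empty so far; the diagonal has {H,Li,B,C} → Be.
Cell (r6,c6): row 6 has {Li,Be,C}; column 6 has {Be}; the diagonal has {H,Li,Be,B,C} → He.
Cell (r1,c2): row 1 has {Be,C}; column 2 has {H,He,Li,Be,C} → B.
Cell (r1,c4): row 1 has {Be,B,C}; column 4 has {H,Li,Be,B,C} → He.
Cell (r3,c1): row 3 has {H,He,Be,B}; column 1 has {He,C} → Li.
Cell (r3,c5): row 3 has {H,He,Li,Be,B}; column 5 has {Be} → C.
Cell (r4,c6): row 4 has {H,Li,C}; column 6 has {He,Be} → B.
Cell (r5,c1): row 5 has {He,Li,Be,B}; column 1 has {He,Li,C} → H.
Cell (r5,c6): row 5 has {H,He,Li,Be,B}; column 6 has {He,Be,B} → C.
Cell (r6,c1): row 6 has {He,Li,Be,C}; column 1 has {H,He,Li,C} → B.
Cell (r6,c5): row 6 has {He,Li,Be,B,C}; column 5 has {Be,C} → H.
Cell (r1,c5): row 1 has {He,Be,B,C}; column 5 has {H,Be,C} → Li.
Cell (r1,c6): row 1 has {He,Li,Be,B,C}; column 6 has {He,Be,B,C} → H.
Cell (r2,c5): row 2 has {H,He,Be,C}; column 5 has {H,Li,Be,C} → B.
Cell (r2,c6): row 2 has {H,He,Be,B,C}; column 6 has {H,He,Be,B,C} → Li.
Cell (r4,c1): row 4 has {H,Li,B,C}; column 1 has {H,He,Li,B,C} → Be.
Cell (r4,c5): row 4 has {H,Li,Be,B,C}; column 5 has {H,Li,Be,B,C} → He.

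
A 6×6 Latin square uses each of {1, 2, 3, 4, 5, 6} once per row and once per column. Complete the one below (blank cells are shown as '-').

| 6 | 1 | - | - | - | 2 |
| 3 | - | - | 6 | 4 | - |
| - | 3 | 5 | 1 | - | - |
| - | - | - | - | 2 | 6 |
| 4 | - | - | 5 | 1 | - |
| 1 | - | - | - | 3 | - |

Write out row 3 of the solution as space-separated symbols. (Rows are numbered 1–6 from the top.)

2 3 5 1 6 4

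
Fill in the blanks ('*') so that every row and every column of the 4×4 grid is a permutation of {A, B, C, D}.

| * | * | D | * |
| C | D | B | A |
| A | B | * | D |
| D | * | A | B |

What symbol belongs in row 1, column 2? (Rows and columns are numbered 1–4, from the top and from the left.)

A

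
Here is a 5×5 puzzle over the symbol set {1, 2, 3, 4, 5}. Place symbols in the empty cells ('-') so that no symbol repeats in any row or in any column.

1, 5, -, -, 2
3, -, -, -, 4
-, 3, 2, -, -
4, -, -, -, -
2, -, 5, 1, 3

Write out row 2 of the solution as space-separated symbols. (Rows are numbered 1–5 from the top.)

At row 2, column 3: row 2 has {3,4}; column 3 has {2,5}; that leaves 1.
At row 3, column 1: row 3 has {2,3}; column 1 has {1,2,3,4}; that leaves 5.
At row 3, column 4: row 3 has {2,3,5}; column 4 has {1}; that leaves 4.
At row 3, column 5: row 3 has {2,3,4,5}; column 5 has {2,3,4}; that leaves 1.
At row 4, column 3: row 4 has {4}; column 3 has {1,2,5}; that leaves 3.
At row 4, column 5: row 4 has {3,4}; column 5 has {1,2,3,4}; that leaves 5.
At row 5, column 2: row 5 has {1,2,3,5}; column 2 has {3,5}; that leaves 4.
At row 1, column 3: row 1 has {1,2,5}; column 3 has {1,2,3,5}; that leaves 4.
At row 1, column 4: row 1 has {1,2,4,5}; column 4 has {1,4}; that leaves 3.
At row 2, column 2: row 2 has {1,3,4}; column 2 has {3,4,5}; that leaves 2.
At row 2, column 4: row 2 has {1,2,3,4}; column 4 has {1,3,4}; that leaves 5.

3 2 1 5 4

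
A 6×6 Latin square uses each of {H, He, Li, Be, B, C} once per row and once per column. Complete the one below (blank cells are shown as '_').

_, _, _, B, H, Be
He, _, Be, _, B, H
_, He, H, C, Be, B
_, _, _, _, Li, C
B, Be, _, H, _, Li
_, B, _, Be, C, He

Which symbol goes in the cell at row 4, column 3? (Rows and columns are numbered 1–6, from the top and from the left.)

B

At row 2, column 4: row 2 has {H,He,Be,B}; column 4 has {H,Be,B,C}; that leaves Li.
At row 3, column 1: row 3 has {H,He,Be,B,C}; column 1 has {He,B}; that leaves Li.
At row 4, column 2: row 4 has {Li,C}; column 2 has {He,Be,B}; that leaves H.
At row 4, column 4: row 4 has {H,Li,C}; column 4 has {H,Li,Be,B,C}; that leaves He.
At row 5, column 5: row 5 has {H,Li,Be,B}; column 5 has {H,Li,Be,B,C}; that leaves He.
At row 6, column 1: row 6 has {He,Be,B,C}; column 1 has {He,Li,B}; that leaves H.
At row 6, column 3: row 6 has {H,He,Be,B,C}; column 3 has {H,Be}; that leaves Li.
At row 1, column 1: row 1 has {H,Be,B}; column 1 has {H,He,Li,B}; that leaves C.
At row 1, column 2: row 1 has {H,Be,B,C}; column 2 has {H,He,Be,B}; that leaves Li.
At row 1, column 3: row 1 has {H,Li,Be,B,C}; column 3 has {H,Li,Be}; that leaves He.
At row 2, column 2: row 2 has {H,He,Li,Be,B}; column 2 has {H,He,Li,Be,B}; that leaves C.
At row 4, column 1: row 4 has {H,He,Li,C}; column 1 has {H,He,Li,B,C}; that leaves Be.
At row 4, column 3: row 4 has {H,He,Li,Be,C}; column 3 has {H,He,Li,Be}; that leaves B.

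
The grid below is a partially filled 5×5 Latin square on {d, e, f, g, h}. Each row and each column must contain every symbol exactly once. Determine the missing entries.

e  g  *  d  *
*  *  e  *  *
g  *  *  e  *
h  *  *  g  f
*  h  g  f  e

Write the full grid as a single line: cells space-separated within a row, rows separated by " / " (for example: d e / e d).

e g f d h / f d e h g / g f h e d / h e d g f / d h g f e

At row 1, column 5: row 1 has {d,e,g}; column 5 has {e,f}; that leaves h.
At row 2, column 4: row 2 has {e}; column 4 has {d,e,f,g}; that leaves h.
At row 3, column 5: row 3 has {e,g}; column 5 has {e,f,h}; that leaves d.
At row 4, column 3: row 4 has {f,g,h}; column 3 has {e,g}; that leaves d.
At row 5, column 1: row 5 has {e,f,g,h}; column 1 has {e,g,h}; that leaves d.
At row 1, column 3: row 1 has {d,e,g,h}; column 3 has {d,e,g}; that leaves f.
At row 2, column 1: row 2 has {e,h}; column 1 has {d,e,g,h}; that leaves f.
At row 2, column 2: row 2 has {e,f,h}; column 2 has {g,h}; that leaves d.
At row 2, column 5: row 2 has {d,e,f,h}; column 5 has {d,e,f,h}; that leaves g.
At row 3, column 2: row 3 has {d,e,g}; column 2 has {d,g,h}; that leaves f.
At row 3, column 3: row 3 has {d,e,f,g}; column 3 has {d,e,f,g}; that leaves h.
At row 4, column 2: row 4 has {d,f,g,h}; column 2 has {d,f,g,h}; that leaves e.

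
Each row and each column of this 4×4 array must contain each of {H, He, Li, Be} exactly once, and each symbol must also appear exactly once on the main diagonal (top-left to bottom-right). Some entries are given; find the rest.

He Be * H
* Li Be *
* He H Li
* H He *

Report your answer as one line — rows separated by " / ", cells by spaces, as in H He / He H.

He Be Li H / H Li Be He / Be He H Li / Li H He Be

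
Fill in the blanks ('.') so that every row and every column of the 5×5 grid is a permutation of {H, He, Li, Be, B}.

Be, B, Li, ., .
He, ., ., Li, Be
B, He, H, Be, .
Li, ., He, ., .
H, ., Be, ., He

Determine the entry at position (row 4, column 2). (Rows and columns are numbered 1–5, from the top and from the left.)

(r1,c5) = H
(r2,c2) = H
(r2,c3) = B
(r3,c5) = Li
(r4,c2) = Be

Be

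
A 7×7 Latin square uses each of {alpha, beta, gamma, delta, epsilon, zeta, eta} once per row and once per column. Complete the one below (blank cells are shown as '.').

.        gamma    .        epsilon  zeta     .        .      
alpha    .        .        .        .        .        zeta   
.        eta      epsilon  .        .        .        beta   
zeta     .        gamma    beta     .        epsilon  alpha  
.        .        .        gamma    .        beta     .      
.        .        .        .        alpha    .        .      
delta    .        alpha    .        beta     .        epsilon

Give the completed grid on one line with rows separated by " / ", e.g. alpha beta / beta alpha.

Cell (r3,c1): row 3 has {beta,epsilon,eta}; column 1 has {alpha,delta,zeta} → gamma.
Cell (r3,c5): row 3 has {beta,gamma,epsilon,eta}; column 5 has {alpha,beta,zeta} → delta.
Cell (r4,c2): row 4 has {alpha,beta,gamma,epsilon,zeta}; column 2 has {gamma,eta} → delta.
Cell (r4,c5): row 4 has {alpha,beta,gamma,delta,epsilon,zeta}; column 5 has {alpha,beta,delta,zeta} → eta.
Cell (r5,c5): row 5 has {beta,gamma}; column 5 has {alpha,beta,delta,zeta,eta} → epsilon.
Cell (r7,c2): row 7 has {alpha,beta,delta,epsilon}; column 2 has {gamma,delta,eta} → zeta.
Cell (r7,c4): row 7 has {alpha,beta,delta,epsilon,zeta}; column 4 has {beta,gamma,epsilon} → eta.
Cell (r7,c6): row 7 has {alpha,beta,delta,epsilon,zeta,eta}; column 6 has {beta,epsilon} → gamma.
Cell (r2,c4): row 2 has {alpha,zeta}; column 4 has {beta,gamma,epsilon,eta} → delta.
Cell (r2,c5): row 2 has {alpha,delta,zeta}; column 5 has {alpha,beta,delta,epsilon,zeta,eta} → gamma.
Cell (r2,c6): row 2 has {alpha,gamma,delta,zeta}; column 6 has {beta,gamma,epsilon} → eta.
Cell (r5,c1): row 5 has {beta,gamma,epsilon}; column 1 has {alpha,gamma,delta,zeta} → eta.
Cell (r5,c2): row 5 has {beta,gamma,epsilon,eta}; column 2 has {gamma,delta,zeta,eta} → alpha.
Cell (r5,c7): row 5 has {alpha,beta,gamma,epsilon,eta}; column 7 has {alpha,beta,epsilon,zeta} → delta.
Cell (r6,c4): row 6 has {alpha}; column 4 has {beta,gamma,delta,epsilon,eta} → zeta.
Cell (r6,c6): row 6 has {alpha,zeta}; column 6 has {beta,gamma,epsilon,eta} → delta.
Cell (r1,c1): row 1 has {gamma,epsilon,zeta}; column 1 has {alpha,gamma,delta,zeta,eta} → beta.
Cell (r1,c6): row 1 has {beta,gamma,epsilon,zeta}; column 6 has {beta,gamma,delta,epsilon,eta} → alpha.
Cell (r1,c7): row 1 has {alpha,beta,gamma,epsilon,zeta}; column 7 has {alpha,beta,delta,epsilon,zeta} → eta.
Cell (r2,c3): row 2 has {alpha,gamma,delta,zeta,eta}; column 3 has {alpha,gamma,epsilon} → beta.
Cell (r3,c4): row 3 has {beta,gamma,delta,epsilon,eta}; column 4 has {beta,gamma,delta,epsilon,zeta,eta} → alpha.
Cell (r3,c6): row 3 has {alpha,beta,gamma,delta,epsilon,eta}; column 6 has {alpha,beta,gamma,delta,epsilon,eta} → zeta.
Cell (r5,c3): row 5 has {alpha,beta,gamma,delta,epsilon,eta}; column 3 has {alpha,beta,gamma,epsilon} → zeta.
Cell (r6,c1): row 6 has {alpha,delta,zeta}; column 1 has {alpha,beta,gamma,delta,zeta,eta} → epsilon.
Cell (r6,c2): row 6 has {alpha,delta,epsilon,zeta}; column 2 has {alpha,gamma,delta,zeta,eta} → beta.
Cell (r6,c3): row 6 has {alpha,beta,delta,epsilon,zeta}; column 3 has {alpha,beta,gamma,epsilon,zeta} → eta.
Cell (r6,c7): row 6 has {alpha,beta,delta,epsilon,zeta,eta}; column 7 has {alpha,beta,delta,epsilon,zeta,eta} → gamma.
Cell (r1,c3): row 1 has {alpha,beta,gamma,epsilon,zeta,eta}; column 3 has {alpha,beta,gamma,epsilon,zeta,eta} → delta.
Cell (r2,c2): row 2 has {alpha,beta,gamma,delta,zeta,eta}; column 2 has {alpha,beta,gamma,delta,zeta,eta} → epsilon.

beta gamma delta epsilon zeta alpha eta / alpha epsilon beta delta gamma eta zeta / gamma eta epsilon alpha delta zeta beta / zeta delta gamma beta eta epsilon alpha / eta alpha zeta gamma epsilon beta delta / epsilon beta eta zeta alpha delta gamma / delta zeta alpha eta beta gamma epsilon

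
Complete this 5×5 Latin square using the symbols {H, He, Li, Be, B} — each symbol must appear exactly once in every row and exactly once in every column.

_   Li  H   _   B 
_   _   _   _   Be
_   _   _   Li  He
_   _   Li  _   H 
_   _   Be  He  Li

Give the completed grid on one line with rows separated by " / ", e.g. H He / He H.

He Li H Be B / Li B He H Be / H Be B Li He / Be He Li B H / B H Be He Li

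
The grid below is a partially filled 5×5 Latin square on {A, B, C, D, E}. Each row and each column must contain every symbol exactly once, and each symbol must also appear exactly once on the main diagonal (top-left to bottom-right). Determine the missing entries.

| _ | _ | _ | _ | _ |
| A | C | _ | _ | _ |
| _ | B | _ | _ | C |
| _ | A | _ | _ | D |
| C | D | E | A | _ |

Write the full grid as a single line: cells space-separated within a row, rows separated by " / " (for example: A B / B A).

D E B C A / A C D B E / E B A D C / B A C E D / C D E A B

row 1 is empty so far; column 2 has {A,B,C,D} — only E is left for (r1,c2).
row 5 has {A,C,D,E}; column 5 has {C,D}; the diagonal has {C} — only B is left for (r5,c5).
row 1 has {E}; column 1 has {A,C}; the diagonal has {B,C} — only D is left for (r1,c1).
row 1 has {D,E}; column 5 has {B,C,D} — only A is left for (r1,c5).
row 2 has {A,C}; column 5 has {A,B,C,D} — only E is left for (r2,c5).
row 3 has {B,C}; column 1 has {A,C,D} — only E is left for (r3,c1).
row 3 has {B,C,E}; column 3 has {E}; the diagonal has {B,C,D} — only A is left for (r3,c3).
row 3 has {A,B,C,E}; column 4 has {A} — only D is left for (r3,c4).
row 4 has {A,D}; column 1 has {A,C,D,E} — only B is left for (r4,c1).
row 4 has {A,B,D}; column 3 has {A,E} — only C is left for (r4,c3).
row 4 has {A,B,C,D}; column 4 has {A,D}; the diagonal has {A,B,C,D} — only E is left for (r4,c4).
row 1 has {A,D,E}; column 3 has {A,C,E} — only B is left for (r1,c3).
row 1 has {A,B,D,E}; column 4 has {A,D,E} — only C is left for (r1,c4).
row 2 has {A,C,E}; column 3 has {A,B,C,E} — only D is left for (r2,c3).
row 2 has {A,C,D,E}; column 4 has {A,C,D,E} — only B is left for (r2,c4).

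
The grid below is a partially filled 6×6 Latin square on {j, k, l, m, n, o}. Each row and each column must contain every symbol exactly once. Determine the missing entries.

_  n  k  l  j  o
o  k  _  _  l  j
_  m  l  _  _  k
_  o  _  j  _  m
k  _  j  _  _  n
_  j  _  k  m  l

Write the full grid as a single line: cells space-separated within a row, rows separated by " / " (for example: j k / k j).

(r1,c1): row 1 has {j,k,l,n,o}; column 1 has {k,o}, so it must be m.
(r4,c3): row 4 has {j,m,o}; column 3 has {j,k,l}, so it must be n.
(r4,c5): row 4 has {j,m,n,o}; column 5 has {j,l,m}, so it must be k.
(r5,c2): row 5 has {j,k,n}; column 2 has {j,k,m,n,o}, so it must be l.
(r5,c5): row 5 has {j,k,l,n}; column 5 has {j,k,l,m}, so it must be o.
(r6,c1): row 6 has {j,k,l,m}; column 1 has {k,m,o}, so it must be n.
(r6,c3): row 6 has {j,k,l,m,n}; column 3 has {j,k,l,n}, so it must be o.
(r2,c3): row 2 has {j,k,l,o}; column 3 has {j,k,l,n,o}, so it must be m.
(r2,c4): row 2 has {j,k,l,m,o}; column 4 has {j,k,l}, so it must be n.
(r3,c1): row 3 has {k,l,m}; column 1 has {k,m,n,o}, so it must be j.
(r3,c4): row 3 has {j,k,l,m}; column 4 has {j,k,l,n}, so it must be o.
(r3,c5): row 3 has {j,k,l,m,o}; column 5 has {j,k,l,m,o}, so it must be n.
(r4,c1): row 4 has {j,k,m,n,o}; column 1 has {j,k,m,n,o}, so it must be l.
(r5,c4): row 5 has {j,k,l,n,o}; column 4 has {j,k,l,n,o}, so it must be m.

m n k l j o / o k m n l j / j m l o n k / l o n j k m / k l j m o n / n j o k m l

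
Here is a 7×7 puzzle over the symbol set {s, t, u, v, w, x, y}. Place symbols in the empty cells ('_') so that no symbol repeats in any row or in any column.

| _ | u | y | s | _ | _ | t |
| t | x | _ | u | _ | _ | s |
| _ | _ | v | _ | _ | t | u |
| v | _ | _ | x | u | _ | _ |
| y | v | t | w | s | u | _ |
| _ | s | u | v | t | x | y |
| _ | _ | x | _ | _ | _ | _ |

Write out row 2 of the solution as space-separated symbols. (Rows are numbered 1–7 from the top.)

t x w u y v s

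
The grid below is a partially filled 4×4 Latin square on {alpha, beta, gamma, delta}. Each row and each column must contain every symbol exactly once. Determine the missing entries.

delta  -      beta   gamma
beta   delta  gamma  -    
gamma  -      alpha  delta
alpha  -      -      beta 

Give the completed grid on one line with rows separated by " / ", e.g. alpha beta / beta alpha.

(r1,c2) = alpha
(r2,c4) = alpha
(r3,c2) = beta
(r4,c2) = gamma
(r4,c3) = delta

delta alpha beta gamma / beta delta gamma alpha / gamma beta alpha delta / alpha gamma delta beta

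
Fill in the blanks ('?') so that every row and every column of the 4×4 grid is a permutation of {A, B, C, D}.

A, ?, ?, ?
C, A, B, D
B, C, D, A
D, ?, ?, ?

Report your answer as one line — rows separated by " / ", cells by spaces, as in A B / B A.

A D C B / C A B D / B C D A / D B A C

(r1,c3): row 1 has {A}; column 3 has {B,D}, so it must be C.
(r1,c4): row 1 has {A,C}; column 4 has {A,D}, so it must be B.
(r4,c2): row 4 has {D}; column 2 has {A,C}, so it must be B.
(r4,c3): row 4 has {B,D}; column 3 has {B,C,D}, so it must be A.
(r4,c4): row 4 has {A,B,D}; column 4 has {A,B,D}, so it must be C.
(r1,c2): row 1 has {A,B,C}; column 2 has {A,B,C}, so it must be D.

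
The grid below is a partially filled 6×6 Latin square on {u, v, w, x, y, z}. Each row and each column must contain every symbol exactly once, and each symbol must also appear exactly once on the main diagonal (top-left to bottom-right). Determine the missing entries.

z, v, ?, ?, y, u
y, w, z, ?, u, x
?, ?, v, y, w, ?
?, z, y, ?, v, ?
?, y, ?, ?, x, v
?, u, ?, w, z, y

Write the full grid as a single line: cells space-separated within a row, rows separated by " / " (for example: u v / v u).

z v w x y u / y w z v u x / u x v y w z / x z y u v w / w y u z x v / v u x w z y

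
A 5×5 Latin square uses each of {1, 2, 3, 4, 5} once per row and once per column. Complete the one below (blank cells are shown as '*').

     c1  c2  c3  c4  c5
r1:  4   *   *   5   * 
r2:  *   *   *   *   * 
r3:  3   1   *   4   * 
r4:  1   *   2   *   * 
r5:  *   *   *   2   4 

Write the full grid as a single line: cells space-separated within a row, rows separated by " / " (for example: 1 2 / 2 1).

4 2 3 5 1 / 2 5 4 1 3 / 3 1 5 4 2 / 1 4 2 3 5 / 5 3 1 2 4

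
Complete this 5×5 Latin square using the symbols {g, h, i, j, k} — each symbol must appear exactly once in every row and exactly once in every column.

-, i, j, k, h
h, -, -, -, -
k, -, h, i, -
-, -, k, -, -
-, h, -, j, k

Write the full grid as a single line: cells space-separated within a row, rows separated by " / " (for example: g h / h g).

g i j k h / h k i g j / k j h i g / j g k h i / i h g j k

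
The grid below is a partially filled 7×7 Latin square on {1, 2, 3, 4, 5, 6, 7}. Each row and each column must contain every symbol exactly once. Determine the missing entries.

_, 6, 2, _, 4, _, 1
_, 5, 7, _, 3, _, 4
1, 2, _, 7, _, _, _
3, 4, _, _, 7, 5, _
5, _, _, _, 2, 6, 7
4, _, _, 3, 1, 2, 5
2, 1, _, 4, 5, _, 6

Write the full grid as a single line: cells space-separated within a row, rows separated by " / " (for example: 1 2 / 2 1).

(r1,c1) = 7
(r1,c4) = 5
(r1,c6) = 3
(r2,c1) = 6
(r2,c6) = 1
(r3,c5) = 6
(r3,c6) = 4
(r3,c7) = 3
(r4,c7) = 2
(r5,c2) = 3
(r5,c4) = 1
(r6,c2) = 7
(r6,c3) = 6
(r7,c3) = 3
(r7,c6) = 7
(r2,c4) = 2
(r3,c3) = 5
(r4,c3) = 1
(r4,c4) = 6
(r5,c3) = 4

7 6 2 5 4 3 1 / 6 5 7 2 3 1 4 / 1 2 5 7 6 4 3 / 3 4 1 6 7 5 2 / 5 3 4 1 2 6 7 / 4 7 6 3 1 2 5 / 2 1 3 4 5 7 6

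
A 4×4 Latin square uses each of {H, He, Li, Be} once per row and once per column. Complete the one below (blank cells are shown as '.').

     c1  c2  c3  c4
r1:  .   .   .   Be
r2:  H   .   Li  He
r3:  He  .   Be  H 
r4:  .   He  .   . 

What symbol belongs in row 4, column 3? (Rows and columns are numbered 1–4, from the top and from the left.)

H

(r1,c1) = Li
(r1,c2) = H
(r1,c3) = He
(r2,c2) = Be
(r3,c2) = Li
(r4,c1) = Be
(r4,c3) = H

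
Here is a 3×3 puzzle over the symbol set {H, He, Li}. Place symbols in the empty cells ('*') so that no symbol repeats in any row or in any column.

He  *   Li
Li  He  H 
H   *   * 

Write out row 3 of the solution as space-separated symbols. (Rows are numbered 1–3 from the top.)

At row 1, column 2: row 1 has {He,Li}; column 2 has {He}; that leaves H.
At row 3, column 2: row 3 has {H}; column 2 has {H,He}; that leaves Li.
At row 3, column 3: row 3 has {H,Li}; column 3 has {H,Li}; that leaves He.

H Li He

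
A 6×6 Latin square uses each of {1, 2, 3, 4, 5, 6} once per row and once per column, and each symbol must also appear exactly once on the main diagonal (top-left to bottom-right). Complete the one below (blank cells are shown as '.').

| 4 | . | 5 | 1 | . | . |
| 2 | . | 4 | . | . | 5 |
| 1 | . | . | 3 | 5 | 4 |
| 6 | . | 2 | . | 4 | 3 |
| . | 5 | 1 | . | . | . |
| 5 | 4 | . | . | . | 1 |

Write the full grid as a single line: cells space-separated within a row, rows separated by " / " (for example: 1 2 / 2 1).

4 6 5 1 3 2 / 2 3 4 6 1 5 / 1 2 6 3 5 4 / 6 1 2 5 4 3 / 3 5 1 4 2 6 / 5 4 3 2 6 1

(r2,c4): row 2 has {2,4,5}; column 4 has {1,3}, so it must be 6.
(r3,c3): row 3 has {1,3,4,5}; column 3 has {1,2,4,5}; the diagonal has {1,4}, so it must be 6.
(r4,c2): row 4 has {2,3,4,6}; column 2 has {4,5}, so it must be 1.
(r4,c4): row 4 has {1,2,3,4,6}; column 4 has {1,3,6}; the diagonal has {1,4,6}, so it must be 5.
(r5,c1): row 5 has {1,5}; column 1 has {1,2,4,5,6}, so it must be 3.
(r5,c5): row 5 has {1,3,5}; column 5 has {4,5}; the diagonal has {1,4,5,6}, so it must be 2.
(r5,c6): row 5 has {1,2,3,5}; column 6 has {1,3,4,5}, so it must be 6.
(r6,c3): row 6 has {1,4,5}; column 3 has {1,2,4,5,6}, so it must be 3.
(r6,c4): row 6 has {1,3,4,5}; column 4 has {1,3,5,6}, so it must be 2.
(r6,c5): row 6 has {1,2,3,4,5}; column 5 has {2,4,5}, so it must be 6.
(r1,c5): row 1 has {1,4,5}; column 5 has {2,4,5,6}, so it must be 3.
(r1,c6): row 1 has {1,3,4,5}; column 6 has {1,3,4,5,6}, so it must be 2.
(r2,c2): row 2 has {2,4,5,6}; column 2 has {1,4,5}; the diagonal has {1,2,4,5,6}, so it must be 3.
(r2,c5): row 2 has {2,3,4,5,6}; column 5 has {2,3,4,5,6}, so it must be 1.
(r3,c2): row 3 has {1,3,4,5,6}; column 2 has {1,3,4,5}, so it must be 2.
(r5,c4): row 5 has {1,2,3,5,6}; column 4 has {1,2,3,5,6}, so it must be 4.
(r1,c2): row 1 has {1,2,3,4,5}; column 2 has {1,2,3,4,5}, so it must be 6.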